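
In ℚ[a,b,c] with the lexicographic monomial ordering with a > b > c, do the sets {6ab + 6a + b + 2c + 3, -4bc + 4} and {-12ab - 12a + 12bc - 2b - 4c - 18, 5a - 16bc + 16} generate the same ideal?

No, the ideals differ.

Two ideals are equal iff their reduced Gröbner bases coincide (the reduced basis is unique for a fixed ordering).
Buchberger on the first generating set:
f_1 = 6ab + 6a + b + 2c + 3, LT = ab.
f_2 = -4bc + 4, LT = bc.

S(f_1,f_2): lcm = abc. S = ac + a + ⅙bc + ⅓c² + ½c.
  reduce S modulo (f_1, f_2):
  remainder ac + a + ⅓c² + ½c + ⅙ ≠ 0; add g_3 = ac + a + ⅓c² + ½c + ⅙ to the basis.

The other S-polynomials (S(f_1,g_3), S(f_2,g_3)) all reduce to 0 modulo the current basis, so we have a Gröbner basis.
Inter-reduce: drop elements whose leading term is divisible by another's, tail-reduce, and make monic.
Reduced Gröbner basis: {ab + a + ⅙b + ⅓c + ½, ac + a + ⅓c² + ½c + ⅙, bc - 1}.

Buchberger on the second generating set:
h_1 = -12ab - 12a + 12bc - 2b - 4c - 18, LT = ab.
h_2 = 5a - 16bc + 16, LT = a.

S(h_1,h_2): lcm = ab. S = a + 16/5b²c - bc - 91/30b + ⅓c + 3/2.
  reduce S modulo (h_1, h_2):
  remainder 16/5b²c + 11/5bc - 91/30b + ⅓c - 17/10 ≠ 0; add k_3 = 16/5b²c + 11/5bc - 91/30b + ⅓c - 17/10 to the basis.

The other S-polynomials (S(h_1,k_3), S(h_2,k_3)) all reduce to 0 modulo the current basis, so we have a Gröbner basis.
Inter-reduce: drop elements whose leading term is divisible by another's, tail-reduce, and make monic.
Reduced Gröbner basis: {a - 16/5bc + 16/5, b²c + 11/16bc - 91/96b + 5/48c - 17/32}.

These differ, so the ideals are not equal.
The same test decides containment: I ⊆ J iff every generator of I reduces to 0 modulo a Gröbner basis of J.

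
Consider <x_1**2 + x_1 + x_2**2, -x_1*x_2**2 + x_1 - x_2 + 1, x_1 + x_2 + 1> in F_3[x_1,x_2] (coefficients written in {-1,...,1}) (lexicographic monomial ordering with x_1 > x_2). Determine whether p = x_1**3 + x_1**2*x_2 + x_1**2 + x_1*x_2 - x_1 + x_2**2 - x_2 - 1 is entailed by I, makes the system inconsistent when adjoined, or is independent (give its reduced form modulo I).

First compute the reduced Gröbner basis of I by Buchberger's algorithm.
f_1 = x_1**2 + x_1 + x_2**2, LT = x_1**2.
f_2 = -x_1*x_2**2 + x_1 - x_2 + 1, LT = x_1*x_2**2.
f_3 = x_1 + x_2 + 1, LT = x_1.

S(f_1,f_2): lcm = x_1**2*x_2**2. S = x_1**2 + x_1*x_2**2 - x_1*x_2 + x_1 + x_2**4.
  leading term x_1**2: subtract (1)·f_1 from x_1**2 + x_1*x_2**2 - x_1*x_2 + x_1 + x_2**4 → x_1*x_2**2 - x_1*x_2 + x_2**4 - x_2**2
  leading term x_1*x_2**2: subtract (-1)·f_2 from x_1*x_2**2 - x_1*x_2 + x_2**4 - x_2**2 → -x_1*x_2 + x_1 + x_2**4 - x_2**2 - x_2 + 1
  leading term x_1*x_2: subtract (-x_2)·f_3 from -x_1*x_2 + x_1 + x_2**4 - x_2**2 - x_2 + 1 → x_1 + x_2**4 + 1
  leading term x_1: subtract (1)·f_3 from x_1 + x_2**4 + 1 → x_2**4 - x_2
  leading term x_2**4: no divisor's leading term divides it; move x_2**4 to the remainder.
  leading term x_2: no divisor's leading term divides it; move -x_2 to the remainder.
  remainder x_2**4 - x_2 ≠ 0; add h_4 = x_2**4 - x_2 to the basis.

S(f_1,f_3): lcm = x_1**2. S = -x_1*x_2 + x_2**2.
  leading term x_1*x_2: subtract (-x_2)·f_3 from -x_1*x_2 + x_2**2 → -x_2**2 + x_2
  leading term x_2**2: no divisor's leading term divides it; move -x_2**2 to the remainder.
  leading term x_2: no divisor's leading term divides it; move x_2 to the remainder.
  remainder -x_2**2 + x_2 ≠ 0; add h_5 = -x_2**2 + x_2 to the basis.

The other S-polynomials (S(f_2,f_3), S(f_1,h_4), S(f_2,h_4), S(f_3,h_4), S(f_1,h_5), S(f_2,h_5), S(f_3,h_5), S(h_4,h_5)) all reduce to 0 modulo the current basis, so we have a Gröbner basis.
Inter-reduce: drop elements whose leading term is divisible by another's, tail-reduce, and make monic.
Reduced Gröbner basis: {x_1 + x_2 + 1, x_2**2 - x_2}.
Label its elements g_1 = x_1 + x_2 + 1, g_2 = x_2**2 - x_2.

Reduce p = x_1**3 + x_1**2*x_2 + x_1**2 + x_1*x_2 - x_1 + x_2**2 - x_2 - 1 modulo G:
  leading term x_1**3: subtract (x_1**2)·g_1 from x_1**3 + x_1**2*x_2 + x_1**2 + x_1*x_2 - x_1 + x_2**2 - x_2 - 1 → x_1*x_2 - x_1 + x_2**2 - x_2 - 1
  leading term x_1*x_2: subtract (x_2)·g_1 from x_1*x_2 - x_1 + x_2**2 - x_2 - 1 → -x_1 + x_2 - 1
  leading term x_1: subtract (-1)·g_1 from -x_1 + x_2 - 1 → -x_2
  leading term x_2: no divisor's leading term divides it; move -x_2 to the remainder.
  normal form = -x_2.
The normal form is nonzero, so p ∉ I. Since p minus its normal form lies in I, I + (p) = I + (r) where r = -x_2; decide whether this ideal is the whole ring.
Run Buchberger on G together with r (pairs among the g_i already reduce to 0 since G is a Gröbner basis):
g_1 = x_1 + x_2 + 1, LT = x_1.
g_2 = x_2**2 - x_2, LT = x_2**2.
r = -x_2, LT = x_2.

The S-polynomials (S(g_1,g_2), S(g_1,r), S(g_2,r)) all reduce to 0 modulo the current basis, so we have a Gröbner basis.
Inter-reduce: drop elements whose leading term is divisible by another's, tail-reduce, and make monic.
Reduced Gröbner basis: {x_1 + 1, x_2}.
The reduced Gröbner basis of I + (p) is {x_1 + 1, x_2} ≠ {1}, a proper ideal, so the enlarged system stays consistent: p is independent of I, with normal form -x_2.

x_1**3 + x_1**2*x_2 + x_1**2 + x_1*x_2 - x_1 + x_2**2 - x_2 - 1 is independent of I; its normal form modulo I is -x_2.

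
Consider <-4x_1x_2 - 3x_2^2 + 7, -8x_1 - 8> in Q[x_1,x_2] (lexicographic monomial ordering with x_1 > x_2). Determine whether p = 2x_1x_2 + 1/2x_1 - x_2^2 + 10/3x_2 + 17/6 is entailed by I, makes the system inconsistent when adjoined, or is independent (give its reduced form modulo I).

2x_1x_2 + 1/2x_1 - x_2^2 + 10/3x_2 + 17/6 lies in I (it reduces to 0).

First compute the reduced Gröbner basis of I by Buchberger's algorithm.
f_1 = -4x_1x_2 - 3x_2^2 + 7, LT = x_1x_2.
f_2 = -8x_1 - 8, LT = x_1.

S(f_1,f_2): lcm = x_1x_2. S = 3/4x_2^2 - x_2 - 7/4.
  leading term x_2^2: no divisor's leading term divides it; move 3/4x_2^2 to the remainder.
  leading term x_2: no divisor's leading term divides it; move -x_2 to the remainder.
  leading term 1: no divisor's leading term divides it; move -7/4 to the remainder.
  remainder 3/4x_2^2 - x_2 - 7/4 ≠ 0; add h_3 = 3/4x_2^2 - x_2 - 7/4 to the basis.

The other S-polynomials (S(f_1,h_3), S(f_2,h_3)) all reduce to 0 modulo the current basis, so we have a Gröbner basis.
Inter-reduce: drop elements whose leading term is divisible by another's, tail-reduce, and make monic.
Reduced Gröbner basis: {x_1 + 1, x_2^2 - 4/3x_2 - 7/3}.
Label its elements g_1 = x_1 + 1, g_2 = x_2^2 - 4/3x_2 - 7/3.

Reduce p = 2x_1x_2 + 1/2x_1 - x_2^2 + 10/3x_2 + 17/6 modulo G:
  leading term x_1x_2: subtract (2x_2)·g_1 from 2x_1x_2 + 1/2x_1 - x_2^2 + 10/3x_2 + 17/6 → 1/2x_1 - x_2^2 + 4/3x_2 + 17/6
  leading term x_1: subtract (1/2)·g_1 from 1/2x_1 - x_2^2 + 4/3x_2 + 17/6 → -x_2^2 + 4/3x_2 + 7/3
  leading term x_2^2: subtract (-1)·g_2 from -x_2^2 + 4/3x_2 + 7/3 → 0
  normal form = 0.
Since the normal form is 0, p ∈ I.

Ideal membership is decidable via reduction modulo a Gröbner basis.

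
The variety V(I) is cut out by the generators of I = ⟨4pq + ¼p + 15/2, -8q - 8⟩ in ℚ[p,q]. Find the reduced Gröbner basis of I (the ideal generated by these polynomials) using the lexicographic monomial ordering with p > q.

Buchberger's algorithm terminates because the ascending chain of leading-term ideals stabilizes.

f_1 = 4pq + ¼p + 15/2, LT = pq.
f_2 = -8q - 8, LT = q.

S(f_1,f_2): lcm = pq. S = -15/16p + 15/8.
  leading term p: no divisor's leading term divides it; move -15/16p to the remainder.
  leading term 1: no divisor's leading term divides it; move 15/8 to the remainder.
  remainder -15/16p + 15/8 ≠ 0; add g_3 = -15/16p + 15/8 to the basis.

The other S-polynomials (S(f_1,g_3), S(f_2,g_3)) all reduce to 0 modulo the current basis, so we have a Gröbner basis.
Inter-reduce: drop elements whose leading term is divisible by another's, tail-reduce, and make monic.

G = {p - 2, q + 1}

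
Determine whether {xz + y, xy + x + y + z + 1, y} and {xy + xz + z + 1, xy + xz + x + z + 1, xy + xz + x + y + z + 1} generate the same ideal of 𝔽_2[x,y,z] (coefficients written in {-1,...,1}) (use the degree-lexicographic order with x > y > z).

No, the ideals differ.

Two ideals are equal iff their reduced Gröbner bases coincide (the reduced basis is unique for a fixed ordering).
Buchberger on the first generating set:
f_1 = xz + y, LT = xz.
f_2 = xy + x + y + z + 1, LT = xy.
f_3 = y, LT = y.

S(f_1,f_2): lcm = xyz. S = xz + y² + yz + z² + z.
  leading term xz: subtract (1)·f_1 from xz + y² + yz + z² + z → y² + yz + z² + y + z
  leading term y²: subtract (y)·f_3 from y² + yz + z² + y + z → yz + z² + y + z
  leading term yz: subtract (z)·f_3 from yz + z² + y + z → z² + y + z
  leading term z²: no divisor's leading term divides it; move z² to the remainder.
  leading term y: subtract (1)·f_3 from y + z → z
  leading term z: no divisor's leading term divides it; move z to the remainder.
  remainder z² + z ≠ 0; add g_4 = z² + z to the basis.

S(f_2,f_3): lcm = xy. S = x + y + z + 1.
  leading term x: no divisor's leading term divides it; move x to the remainder.
  leading term y: subtract (1)·f_3 from y + z + 1 → z + 1
  leading term z: no divisor's leading term divides it; move z to the remainder.
  leading term 1: no divisor's leading term divides it; move 1 to the remainder.
  remainder x + z + 1 ≠ 0; add g_5 = x + z + 1 to the basis.

The other S-polynomials (S(f_1,f_3), S(f_1,g_4), S(f_2,g_4), S(f_3,g_4), S(f_1,g_5), S(f_2,g_5), S(f_3,g_5), S(g_4,g_5)) all reduce to 0 modulo the current basis, so we have a Gröbner basis.
Inter-reduce: drop elements whose leading term is divisible by another's, tail-reduce, and make monic.
Reduced Gröbner basis: {z² + z, x + z + 1, y}.

Buchberger on the second generating set:
h_1 = xy + xz + z + 1, LT = xy.
h_2 = xy + xz + x + z + 1, LT = xy.
h_3 = xy + xz + x + y + z + 1, LT = xy.

S(h_1,h_2): lcm = xy. S = x.
  leading term x: no divisor's leading term divides it; move x to the remainder.
  remainder x ≠ 0; add k_4 = x to the basis.

S(h_1,h_3): lcm = xy. S = x + y.
  leading term x: subtract (1)·k_4 from x + y → y
  leading term y: no divisor's leading term divides it; move y to the remainder.
  remainder y ≠ 0; add k_5 = y to the basis.

S(h_1,k_4): lcm = xy. S = xz + z + 1.
  leading term xz: subtract (z)·k_4 from xz + z + 1 → z + 1
  leading term z: no divisor's leading term divides it; move z to the remainder.
  leading term 1: no divisor's leading term divides it; move 1 to the remainder.
  remainder z + 1 ≠ 0; add k_6 = z + 1 to the basis.

The other S-polynomials (S(h_2,h_3), S(h_2,k_4), S(h_3,k_4), S(h_1,k_5), S(h_2,k_5), S(h_3,k_5), S(k_4,k_5), S(h_1,k_6), S(h_2,k_6), S(h_3,k_6), S(k_4,k_6), S(k_5,k_6)) all reduce to 0 modulo the current basis, so we have a Gröbner basis.
Inter-reduce: drop elements whose leading term is divisible by another's, tail-reduce, and make monic.
Reduced Gröbner basis: {x, y, z + 1}.

The bases are distinct; the ideals are different.
The same test decides containment: I ⊆ J iff every generator of I reduces to 0 modulo a Gröbner basis of J.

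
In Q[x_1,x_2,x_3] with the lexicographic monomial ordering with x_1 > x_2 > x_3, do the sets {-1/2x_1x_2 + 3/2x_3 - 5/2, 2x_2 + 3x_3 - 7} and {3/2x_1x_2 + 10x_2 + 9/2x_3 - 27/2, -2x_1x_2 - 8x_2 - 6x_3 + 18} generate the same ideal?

Since reduced Gröbner bases are canonical representatives of ideals under a given ordering, it suffices to compute and compare them.
Buchberger on the first generating set:
f_1 = -1/2x_1x_2 + 3/2x_3 - 5/2, LT = x_1x_2.
f_2 = 2x_2 + 3x_3 - 7, LT = x_2.

S(f_1,f_2): lcm = x_1x_2. S = -3/2x_1x_3 + 7/2x_1 - 3x_3 + 5.
  reduce S modulo (f_1, f_2):
  remainder -3/2x_1x_3 + 7/2x_1 - 3x_3 + 5 ≠ 0; add g_3 = -3/2x_1x_3 + 7/2x_1 - 3x_3 + 5 to the basis.

The other S-polynomials (S(f_1,g_3), S(f_2,g_3)) all reduce to 0 modulo the current basis, so we have a Gröbner basis.
Inter-reduce: drop elements whose leading term is divisible by another's, tail-reduce, and make monic.
Reduced Gröbner basis: {x_1x_3 - 7/3x_1 + 2x_3 - 10/3, x_2 + 3/2x_3 - 7/2}.

Buchberger on the second generating set:
h_1 = 3/2x_1x_2 + 10x_2 + 9/2x_3 - 27/2, LT = x_1x_2.
h_2 = -2x_1x_2 - 8x_2 - 6x_3 + 18, LT = x_1x_2.

S(h_1,h_2): lcm = x_1x_2. S = 8/3x_2.
  reduce S modulo (h_1, h_2):
  remainder 8/3x_2 ≠ 0; add k_3 = 8/3x_2 to the basis.

S(h_1,k_3): lcm = x_1x_2. S = 20/3x_2 + 3x_3 - 9.
  reduce S modulo (h_1, h_2, k_3):
  remainder 3x_3 - 9 ≠ 0; add k_4 = 3x_3 - 9 to the basis.

The other S-polynomials (S(h_2,k_3), S(h_1,k_4), S(h_2,k_4), S(k_3,k_4)) all reduce to 0 modulo the current basis, so we have a Gröbner basis.
Inter-reduce: drop elements whose leading term is divisible by another's, tail-reduce, and make monic.
Reduced Gröbner basis: {x_2, x_3 - 3}.

These differ, so the ideals are not equal.
The choice of monomial ordering does not affect the verdict — as long as both bases are computed under the same ordering, their equality decides ideal equality.

No, the ideals differ.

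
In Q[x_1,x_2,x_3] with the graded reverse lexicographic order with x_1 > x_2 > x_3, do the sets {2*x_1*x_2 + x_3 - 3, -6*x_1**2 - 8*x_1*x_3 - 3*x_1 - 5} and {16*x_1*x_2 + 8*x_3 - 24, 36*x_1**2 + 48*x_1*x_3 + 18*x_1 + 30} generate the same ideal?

Yes, the ideals are equal.

Since reduced Gröbner bases are canonical representatives of ideals under a given ordering, it suffices to compute and compare them.
Buchberger on the first generating set:
f_1 = 2*x_1*x_2 + x_3 - 3, LT = x_1*x_2.
f_2 = -6*x_1**2 - 8*x_1*x_3 - 3*x_1 - 5, LT = x_1**2.

S(f_1,f_2): lcm = x_1**2*x_2. S = -4/3*x_1*x_2*x_3 - 1/2*x_1*x_2 + 1/2*x_1*x_3 - 3/2*x_1 - 5/6*x_2.
  reduce S modulo (f_1, f_2):
  remainder 1/2*x_1*x_3 + 2/3*x_3**2 - 3/2*x_1 - 5/6*x_2 - 7/4*x_3 - 3/4 ≠ 0; add g_3 = 1/2*x_1*x_3 + 2/3*x_3**2 - 3/2*x_1 - 5/6*x_2 - 7/4*x_3 - 3/4 to the basis.

S(f_1,g_3): lcm = x_1*x_2*x_3. S = -4/3*x_2*x_3**2 + 3*x_1*x_2 + 5/3*x_2**2 + 7/2*x_2*x_3 + 1/2*x_3**2 + 3/2*x_2 - 3/2*x_3.
  reduce S modulo (f_1, f_2, g_3):
  remainder -4/3*x_2*x_3**2 + 5/3*x_2**2 + 7/2*x_2*x_3 + 1/2*x_3**2 + 3/2*x_2 - 3*x_3 + 9/2 ≠ 0; add g_4 = -4/3*x_2*x_3**2 + 5/3*x_2**2 + 7/2*x_2*x_3 + 1/2*x_3**2 + 3/2*x_2 - 3*x_3 + 9/2 to the basis.

The other S-polynomials (S(f_2,g_3), S(f_1,g_4), S(f_2,g_4), S(g_3,g_4)) all reduce to 0 modulo the current basis, so we have a Gröbner basis.
Inter-reduce: drop elements whose leading term is divisible by another's, tail-reduce, and make monic.
Reduced Gröbner basis: {x_2*x_3**2 - 5/4*x_2**2 - 21/8*x_2*x_3 - 3/8*x_3**2 - 9/8*x_2 + 9/4*x_3 - 27/8, x_1**2 - 16/9*x_3**2 + 9/2*x_1 + 20/9*x_2 + 14/3*x_3 + 17/6, x_1*x_2 + 1/2*x_3 - 3/2, x_1*x_3 + 4/3*x_3**2 - 3*x_1 - 5/3*x_2 - 7/2*x_3 - 3/2}.

Buchberger on the second generating set:
h_1 = 16*x_1*x_2 + 8*x_3 - 24, LT = x_1*x_2.
h_2 = 36*x_1**2 + 48*x_1*x_3 + 18*x_1 + 30, LT = x_1**2.

S(h_1,h_2): lcm = x_1**2*x_2. S = -4/3*x_1*x_2*x_3 - 1/2*x_1*x_2 + 1/2*x_1*x_3 - 3/2*x_1 - 5/6*x_2.
  reduce S modulo (h_1, h_2):
  remainder 1/2*x_1*x_3 + 2/3*x_3**2 - 3/2*x_1 - 5/6*x_2 - 7/4*x_3 - 3/4 ≠ 0; add k_3 = 1/2*x_1*x_3 + 2/3*x_3**2 - 3/2*x_1 - 5/6*x_2 - 7/4*x_3 - 3/4 to the basis.

S(h_1,k_3): lcm = x_1*x_2*x_3. S = -4/3*x_2*x_3**2 + 3*x_1*x_2 + 5/3*x_2**2 + 7/2*x_2*x_3 + 1/2*x_3**2 + 3/2*x_2 - 3/2*x_3.
  reduce S modulo (h_1, h_2, k_3):
  remainder -4/3*x_2*x_3**2 + 5/3*x_2**2 + 7/2*x_2*x_3 + 1/2*x_3**2 + 3/2*x_2 - 3*x_3 + 9/2 ≠ 0; add k_4 = -4/3*x_2*x_3**2 + 5/3*x_2**2 + 7/2*x_2*x_3 + 1/2*x_3**2 + 3/2*x_2 - 3*x_3 + 9/2 to the basis.

The other S-polynomials (S(h_2,k_3), S(h_1,k_4), S(h_2,k_4), S(k_3,k_4)) all reduce to 0 modulo the current basis, so we have a Gröbner basis.
Inter-reduce: drop elements whose leading term is divisible by another's, tail-reduce, and make monic.
Reduced Gröbner basis: {x_2*x_3**2 - 5/4*x_2**2 - 21/8*x_2*x_3 - 3/8*x_3**2 - 9/8*x_2 + 9/4*x_3 - 27/8, x_1**2 - 16/9*x_3**2 + 9/2*x_1 + 20/9*x_2 + 14/3*x_3 + 17/6, x_1*x_2 + 1/2*x_3 - 3/2, x_1*x_3 + 4/3*x_3**2 - 3*x_1 - 5/3*x_2 - 7/2*x_3 - 3/2}.

The two bases agree; hence the ideals are identical.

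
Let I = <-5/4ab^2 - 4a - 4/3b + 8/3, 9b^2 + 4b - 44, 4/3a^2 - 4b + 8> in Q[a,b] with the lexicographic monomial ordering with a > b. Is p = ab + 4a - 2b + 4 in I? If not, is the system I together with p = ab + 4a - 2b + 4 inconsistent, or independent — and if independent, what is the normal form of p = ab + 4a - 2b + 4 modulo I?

First compute the reduced Gröbner basis of I by Buchberger's algorithm.
f_1 = -5/4ab^2 - 4a - 4/3b + 8/3, LT = ab^2.
f_2 = 9b^2 + 4b - 44, LT = b^2.
f_3 = 4/3a^2 - 4b + 8, LT = a^2.

S(f_1,f_2): lcm = ab^2. S = -4/9ab + 364/45a + 16/15b - 32/15.
  leading term ab: no divisor's leading term divides it; move -4/9ab to the remainder.
  leading term a: no divisor's leading term divides it; move 364/45a to the remainder.
  leading term b: no divisor's leading term divides it; move 16/15b to the remainder.
  leading term 1: no divisor's leading term divides it; move -32/15 to the remainder.
  remainder -4/9ab + 364/45a + 16/15b - 32/15 ≠ 0; add h_4 = -4/9ab + 364/45a + 16/15b - 32/15 to the basis.

S(f_1,f_3): lcm = a^2b^2. S = 16/5a^2 + 16/15ab - 32/15a + 3b^3 - 6b^2.
  leading term a^2: subtract (12/5)·f_3 from 16/5a^2 + 16/15ab - 32/15a + 3b^3 - 6b^2 → 16/15ab - 32/15a + 3b^3 - 6b^2 + 48/5b - 96/5
  leading term ab: subtract (-12/5)·h_4 from 16/15ab - 32/15a + 3b^3 - 6b^2 + 48/5b - 96/5 → 432/25a + 3b^3 - 6b^2 + 304/25b - 608/25
  leading term a: no divisor's leading term divides it; move 432/25a to the remainder.
  leading term b^3: subtract (1/3b)·f_2 from 3b^3 - 6b^2 + 304/25b - 608/25 → -22/3b^2 + 2012/75b - 608/25
  leading term b^2: subtract (-22/27)·f_2 from -22/3b^2 + 2012/75b - 608/25 → 20308/675b - 40616/675
  leading term b: no divisor's leading term divides it; move 20308/675b to the remainder.
  leading term 1: no divisor's leading term divides it; move -40616/675 to the remainder.
  remainder 432/25a + 20308/675b - 40616/675 ≠ 0; add h_5 = 432/25a + 20308/675b - 40616/675 to the basis.

S(f_1,h_4): lcm = ab^2. S = 91/5ab + 16/5a + 12/5b^2 - 56/15b - 32/15.
  leading term ab: subtract (-819/20)·h_4 from 91/5ab + 16/5a + 12/5b^2 - 56/15b - 32/15 → 8361/25a + 12/5b^2 + 2996/75b - 6712/75
  leading term a: subtract (929/48)·h_5 from 8361/25a + 12/5b^2 + 2996/75b - 6712/75 → 12/5b^2 - 878593/1620b + 870817/810
  leading term b^2: subtract (4/15)·f_2 from 12/5b^2 - 878593/1620b + 870817/810 → -880321/1620b + 880321/810
  leading term b: no divisor's leading term divides it; move -880321/1620b to the remainder.
  leading term 1: no divisor's leading term divides it; move 880321/810 to the remainder.
  remainder -880321/1620b + 880321/810 ≠ 0; add h_6 = -880321/1620b + 880321/810 to the basis.

The other S-polynomials (S(f_2,f_3), S(f_2,h_4), S(f_3,h_4), S(f_1,h_5), S(f_2,h_5), S(f_3,h_5), S(h_4,h_5), S(f_1,h_6), S(f_2,h_6), S(f_3,h_6), S(h_4,h_6), S(h_5,h_6)) all reduce to 0 modulo the current basis, so we have a Gröbner basis.
Inter-reduce: drop elements whose leading term is divisible by another's, tail-reduce, and make monic.
Reduced Gröbner basis: {a, b - 2}.
Label its elements g_1 = a, g_2 = b - 2.

Reduce p = ab + 4a - 2b + 4 modulo G:
  leading term ab: subtract (b)·g_1 from ab + 4a - 2b + 4 → 4a - 2b + 4
  leading term a: subtract (4)·g_1 from 4a - 2b + 4 → -2b + 4
  leading term b: subtract (-2)·g_2 from -2b + 4 → 0
  normal form = 0.
Since the normal form is 0, p ∈ I.

ab + 4a - 2b + 4 lies in I (it reduces to 0).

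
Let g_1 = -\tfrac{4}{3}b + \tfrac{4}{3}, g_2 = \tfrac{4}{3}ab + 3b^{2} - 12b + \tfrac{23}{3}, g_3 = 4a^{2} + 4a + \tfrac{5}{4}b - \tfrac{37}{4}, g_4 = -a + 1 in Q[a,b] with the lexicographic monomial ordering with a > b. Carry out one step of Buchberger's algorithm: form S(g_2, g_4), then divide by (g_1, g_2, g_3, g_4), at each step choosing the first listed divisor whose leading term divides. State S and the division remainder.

lcm(LM(g_2), LM(g_4)) = ab.
S = (lcm/LT(g_2))·g_2 − (lcm/LT(g_4))·g_4 = \tfrac{9}{4}b^{2} - 8b + \tfrac{23}{4}.
Reduce S modulo (g_1, g_2, g_3, g_4) in that order:
  leading term b^{2}: subtract (-\tfrac{27}{16}b)·g_1 from \tfrac{9}{4}b^{2} - 8b + \tfrac{23}{4} → -\tfrac{23}{4}b + \tfrac{23}{4}
  leading term b: subtract (\tfrac{69}{16})·g_1 from -\tfrac{23}{4}b + \tfrac{23}{4} → 0
The remainder is 0, so this S-polynomial contributes no new basis element.
This is the inner loop of Buchberger's algorithm — each nonzero remainder becomes a new basis element.

S(g_2, g_4) = \tfrac{9}{4}b^{2} - 8b + \tfrac{23}{4}; remainder on division = 0.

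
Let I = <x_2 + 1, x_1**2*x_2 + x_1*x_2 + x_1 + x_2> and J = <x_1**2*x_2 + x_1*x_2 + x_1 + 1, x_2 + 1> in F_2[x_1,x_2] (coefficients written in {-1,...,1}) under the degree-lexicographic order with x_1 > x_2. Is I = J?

Yes, the ideals are equal.

For a fixed monomial order, each ideal has a unique reduced Gröbner basis; comparing bases decides equality.
Buchberger on the first generating set:
f_1 = x_2 + 1, LT = x_2.
f_2 = x_1**2*x_2 + x_1*x_2 + x_1 + x_2, LT = x_1**2*x_2.

S(f_1,f_2): lcm = x_1**2*x_2. S = x_1**2 + x_1*x_2 + x_1 + x_2.
  leading term x_1**2: no divisor's leading term divides it; move x_1**2 to the remainder.
  leading term x_1*x_2: subtract (x_1)·f_1 from x_1*x_2 + x_1 + x_2 → x_2
  leading term x_2: subtract (1)·f_1 from x_2 → 1
  leading term 1: no divisor's leading term divides it; move 1 to the remainder.
  remainder x_1**2 + 1 ≠ 0; add g_3 = x_1**2 + 1 to the basis.

The other S-polynomials (S(f_1,g_3), S(f_2,g_3)) all reduce to 0 modulo the current basis, so we have a Gröbner basis.
Inter-reduce: drop elements whose leading term is divisible by another's, tail-reduce, and make monic.
Reduced Gröbner basis: {x_1**2 + 1, x_2 + 1}.

Buchberger on the second generating set:
h_1 = x_1**2*x_2 + x_1*x_2 + x_1 + 1, LT = x_1**2*x_2.
h_2 = x_2 + 1, LT = x_2.

S(h_1,h_2): lcm = x_1**2*x_2. S = x_1**2 + x_1*x_2 + x_1 + 1.
  leading term x_1**2: no divisor's leading term divides it; move x_1**2 to the remainder.
  leading term x_1*x_2: subtract (x_1)·h_2 from x_1*x_2 + x_1 + 1 → 1
  leading term 1: no divisor's leading term divides it; move 1 to the remainder.
  remainder x_1**2 + 1 ≠ 0; add k_3 = x_1**2 + 1 to the basis.

The other S-polynomials (S(h_1,k_3), S(h_2,k_3)) all reduce to 0 modulo the current basis, so we have a Gröbner basis.
Inter-reduce: drop elements whose leading term is divisible by another's, tail-reduce, and make monic.
Reduced Gröbner basis: {x_1**2 + 1, x_2 + 1}.

These coincide, so the ideals are equal.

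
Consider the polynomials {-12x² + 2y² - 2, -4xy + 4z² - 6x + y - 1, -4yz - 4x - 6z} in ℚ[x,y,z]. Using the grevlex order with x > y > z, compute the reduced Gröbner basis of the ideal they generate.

G = {y³ - 6xz² + 3/2y² - 3/2z² + 15/4x - 11/8y - 9/8, z³ + ⅙y² - ¼x - ⅝z - ⅙, x² - ⅙y² + ⅙, xy - z² + 3/2x - ¼y + ¼, yz + x + 3/2z}

f_1 = -12x² + 2y² - 2, LT = x².
f_2 = -4xy + 4z² - 6x + y - 1, LT = xy.
f_3 = -4yz - 4x - 6z, LT = yz.

S(f_1,f_2): lcm = x²y. S = -⅙y³ + xz² - 3/2x² + ¼xy - ¼x + ⅙y.
  leading term y³: no divisor's leading term divides it; move -⅙y³ to the remainder.
  leading term xz²: no divisor's leading term divides it; move xz² to the remainder.
  leading term x²: subtract (⅛)·f_1 from -3/2x² + ¼xy - ¼x + ⅙y → ¼xy - ¼y² - ¼x + ⅙y + ¼
  leading term xy: subtract (-1/16)·f_2 from ¼xy - ¼y² - ¼x + ⅙y + ¼ → -¼y² + ¼z² - ⅝x + 11/48y + 3/16
  leading term y²: no divisor's leading term divides it; move -¼y² to the remainder.
  leading term z²: no divisor's leading term divides it; move ¼z² to the remainder.
  leading term x: no divisor's leading term divides it; move -⅝x to the remainder.
  leading term y: no divisor's leading term divides it; move 11/48y to the remainder.
  leading term 1: no divisor's leading term divides it; move 3/16 to the remainder.
  remainder -⅙y³ + xz² - ¼y² + ¼z² - ⅝x + 11/48y + 3/16 ≠ 0; add g_4 = -⅙y³ + xz² - ¼y² + ¼z² - ⅝x + 11/48y + 3/16 to the basis.

S(f_1,f_3): leading monomials are coprime, so the S-polynomial reduces to 0 (Buchberger's first criterion).
S(f_2,f_3): lcm = xyz. S = -z³ - x² - ¼yz + ¼z.
  leading term z³: no divisor's leading term divides it; move -z³ to the remainder.
  leading term x²: subtract (1/12)·f_1 from -x² - ¼yz + ¼z → -⅙y² - ¼yz + ¼z + ⅙
  leading term y²: no divisor's leading term divides it; move -⅙y² to the remainder.
  leading term yz: subtract (1/16)·f_3 from -¼yz + ¼z + ⅙ → ¼x + ⅝z + ⅙
  leading term x: no divisor's leading term divides it; move ¼x to the remainder.
  leading term z: no divisor's leading term divides it; move ⅝z to the remainder.
  leading term 1: no divisor's leading term divides it; move ⅙ to the remainder.
  remainder -z³ - ⅙y² + ¼x + ⅝z + ⅙ ≠ 0; add g_5 = -z³ - ⅙y² + ¼x + ⅝z + ⅙ to the basis.

S(f_1,g_4): leading monomials are coprime, so the S-polynomial reduces to 0 (Buchberger's first criterion).
S(f_2,g_4): lcm = xy³. S = 6x²z² - y²z² - ¼y³ + 3/2xz² - 15/4x² + 11/8xy + ¼y² + 9/8x.
  leading term x²z²: subtract (-½z²)·f_1 from 6x²z² - y²z² - ¼y³ + 3/2xz² - 15/4x² + 11/8xy + ¼y² + 9/8x → -¼y³ + 3/2xz² - 15/4x² + 11/8xy + ¼y² - z² + 9/8x
  leading term y³: subtract (3/2)·g_4 from -¼y³ + 3/2xz² - 15/4x² + 11/8xy + ¼y² - z² + 9/8x → -15/4x² + 11/8xy + ⅝y² - 11/8z² + 33/16x - 11/32y - 9/32
  leading term x²: subtract (5/16)·f_1 from -15/4x² + 11/8xy + ⅝y² - 11/8z² + 33/16x - 11/32y - 9/32 → 11/8xy - 11/8z² + 33/16x - 11/32y + 11/32
  leading term xy: subtract (-11/32)·f_2 from 11/8xy - 11/8z² + 33/16x - 11/32y + 11/32 → 0
  remainder 0.

S(f_3,g_4): lcm = y³z. S = 6xz³ + xy² + 3/2z³ - 15/4xz + 11/8yz + 9/8z.
  leading term xz³: subtract (-6x)·g_5 from 6xz³ + xy² + 3/2z³ - 15/4xz + 11/8yz + 9/8z → 3/2z³ + 3/2x² + 11/8yz + x + 9/8z
  leading term z³: subtract (-3/2)·g_5 from 3/2z³ + 3/2x² + 11/8yz + x + 9/8z → 3/2x² - ¼y² + 11/8yz + 11/8x + 33/16z + ¼
  leading term x²: subtract (-⅛)·f_1 from 3/2x² - ¼y² + 11/8yz + 11/8x + 33/16z + ¼ → 11/8yz + 11/8x + 33/16z
  leading term yz: subtract (-11/32)·f_3 from 11/8yz + 11/8x + 33/16z → 0
  remainder 0.

S(f_1,g_5): leading monomials are coprime, so the S-polynomial reduces to 0 (Buchberger's first criterion).
S(f_2,g_5): leading monomials are coprime, so the S-polynomial reduces to 0 (Buchberger's first criterion).
S(f_3,g_5): lcm = yz³. S = -⅙y³ + xz² + 3/2z³ + ¼xy + ⅝yz + ⅙y.
  leading term y³: subtract (1)·g_4 from -⅙y³ + xz² + 3/2z³ + ¼xy + ⅝yz + ⅙y → 3/2z³ + ¼xy + ¼y² + ⅝yz - ¼z² + ⅝x - 1/16y - 3/16
  leading term z³: subtract (-3/2)·g_5 from 3/2z³ + ¼xy + ¼y² + ⅝yz - ¼z² + ⅝x - 1/16y - 3/16 → ¼xy + ⅝yz - ¼z² + x - 1/16y + 15/16z + 1/16
  leading term xy: subtract (-1/16)·f_2 from ¼xy + ⅝yz - ¼z² + x - 1/16y + 15/16z + 1/16 → ⅝yz + ⅝x + 15/16z
  leading term yz: subtract (-5/32)·f_3 from ⅝yz + ⅝x + 15/16z → 0
  remainder 0.

S(g_4,g_5): leading monomials are coprime, so the S-polynomial reduces to 0 (Buchberger's first criterion).
Every S-polynomial of the final basis reduces to 0, so we have a Gröbner basis.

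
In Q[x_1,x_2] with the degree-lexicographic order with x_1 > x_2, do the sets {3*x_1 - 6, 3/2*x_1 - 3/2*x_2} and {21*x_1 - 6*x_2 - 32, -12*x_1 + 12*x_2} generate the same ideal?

For a fixed monomial order, each ideal has a unique reduced Gröbner basis; comparing bases decides equality.
Buchberger on the first generating set:
f_1 = 3*x_1 - 6, LT = x_1.
f_2 = 3/2*x_1 - 3/2*x_2, LT = x_1.

S(f_1,f_2): lcm = x_1. S = x_2 - 2.
  leading term x_2: no divisor's leading term divides it; move x_2 to the remainder.
  leading term 1: no divisor's leading term divides it; move -2 to the remainder.
  remainder x_2 - 2 ≠ 0; add g_3 = x_2 - 2 to the basis.

The other S-polynomials (S(f_1,g_3), S(f_2,g_3)) all reduce to 0 modulo the current basis, so we have a Gröbner basis.
Inter-reduce: drop elements whose leading term is divisible by another's, tail-reduce, and make monic.
Reduced Gröbner basis: {x_1 - 2, x_2 - 2}.

Buchberger on the second generating set:
h_1 = 21*x_1 - 6*x_2 - 32, LT = x_1.
h_2 = -12*x_1 + 12*x_2, LT = x_1.

S(h_1,h_2): lcm = x_1. S = 5/7*x_2 - 32/21.
  leading term x_2: no divisor's leading term divides it; move 5/7*x_2 to the remainder.
  leading term 1: no divisor's leading term divides it; move -32/21 to the remainder.
  remainder 5/7*x_2 - 32/21 ≠ 0; add k_3 = 5/7*x_2 - 32/21 to the basis.

The other S-polynomials (S(h_1,k_3), S(h_2,k_3)) all reduce to 0 modulo the current basis, so we have a Gröbner basis.
Inter-reduce: drop elements whose leading term is divisible by another's, tail-reduce, and make monic.
Reduced Gröbner basis: {x_1 - 32/15, x_2 - 32/15}.

Since the reduced bases disagree, the two ideals are not the same.

No, the ideals differ.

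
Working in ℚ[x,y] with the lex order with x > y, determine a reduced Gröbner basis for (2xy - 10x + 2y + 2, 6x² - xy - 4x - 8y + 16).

G = {x + 7/36y² - 67/36y + 35/18, y³ - 102/7y² + 369/7y - 386/7}

This is the nonlinear analogue of row-reducing a linear system.

f_1 = 2xy - 10x + 2y + 2, LT = xy.
f_2 = 6x² - xy - 4x - 8y + 16, LT = x².

S(f_1,f_2): lcm = x²y. S = -5x² + ⅙xy² + 5/3xy + x + 4/3y² - 8/3y.
  leading term x²: subtract (-⅚)·f_2 from -5x² + ⅙xy² + 5/3xy + x + 4/3y² - 8/3y → ⅙xy² + ⅚xy - 7/3x + 4/3y² - 28/3y + 40/3
  leading term xy²: subtract (1/12y)·f_1 from ⅙xy² + ⅚xy - 7/3x + 4/3y² - 28/3y + 40/3 → 5/3xy - 7/3x + 7/6y² - 19/2y + 40/3
  leading term xy: subtract (⅚)·f_1 from 5/3xy - 7/3x + 7/6y² - 19/2y + 40/3 → 6x + 7/6y² - 67/6y + 35/3
  leading term x: no divisor's leading term divides it; move 6x to the remainder.
  leading term y²: no divisor's leading term divides it; move 7/6y² to the remainder.
  leading term y: no divisor's leading term divides it; move -67/6y to the remainder.
  leading term 1: no divisor's leading term divides it; move 35/3 to the remainder.
  remainder 6x + 7/6y² - 67/6y + 35/3 ≠ 0; add g_3 = 6x + 7/6y² - 67/6y + 35/3 to the basis.

S(f_1,g_3): lcm = xy. S = -5x - 7/36y³ + 67/36y² - 17/18y + 1.
  leading term x: subtract (-⅚)·g_3 from -5x - 7/36y³ + 67/36y² - 17/18y + 1 → -7/36y³ + 17/6y² - 41/4y + 193/18
  leading term y³: no divisor's leading term divides it; move -7/36y³ to the remainder.
  leading term y²: no divisor's leading term divides it; move 17/6y² to the remainder.
  leading term y: no divisor's leading term divides it; move -41/4y to the remainder.
  leading term 1: no divisor's leading term divides it; move 193/18 to the remainder.
  remainder -7/36y³ + 17/6y² - 41/4y + 193/18 ≠ 0; add g_4 = -7/36y³ + 17/6y² - 41/4y + 193/18 to the basis.

The other S-polynomials (S(f_2,g_3), S(f_1,g_4), S(f_2,g_4), S(g_3,g_4)) all reduce to 0 modulo the current basis, so we have a Gröbner basis.
Inter-reduce: drop elements whose leading term is divisible by another's, tail-reduce, and make monic.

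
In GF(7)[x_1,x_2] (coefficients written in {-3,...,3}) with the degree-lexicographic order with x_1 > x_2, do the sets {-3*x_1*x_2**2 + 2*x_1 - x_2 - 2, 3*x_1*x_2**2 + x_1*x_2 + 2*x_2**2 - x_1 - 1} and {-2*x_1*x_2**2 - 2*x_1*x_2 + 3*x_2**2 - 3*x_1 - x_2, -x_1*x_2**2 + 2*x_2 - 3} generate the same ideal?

No, the ideals differ.

Equality of ideals is decidable: compute both reduced Gröbner bases (unique for the ordering) and check whether they agree.
Buchberger on the first generating set:
f_1 = -3*x_1*x_2**2 + 2*x_1 - x_2 - 2, LT = x_1*x_2**2.
f_2 = 3*x_1*x_2**2 + x_1*x_2 + 2*x_2**2 - x_1 - 1, LT = x_1*x_2**2.

S(f_1,f_2): lcm = x_1*x_2**2. S = 2*x_1*x_2 - 3*x_2**2 + 2*x_1 - 2*x_2 + 1.
  leading term x_1*x_2: no divisor's leading term divides it; move 2*x_1*x_2 to the remainder.
  leading term x_2**2: no divisor's leading term divides it; move -3*x_2**2 to the remainder.
  leading term x_1: no divisor's leading term divides it; move 2*x_1 to the remainder.
  leading term x_2: no divisor's leading term divides it; move -2*x_2 to the remainder.
  leading term 1: no divisor's leading term divides it; move 1 to the remainder.
  remainder 2*x_1*x_2 - 3*x_2**2 + 2*x_1 - 2*x_2 + 1 ≠ 0; add g_3 = 2*x_1*x_2 - 3*x_2**2 + 2*x_1 - 2*x_2 + 1 to the basis.

S(f_1,g_3): lcm = x_1*x_2**2. S = -2*x_2**3 - x_1*x_2 + x_2**2 - 3*x_1 + x_2 + 3.
  leading term x_2**3: no divisor's leading term divides it; move -2*x_2**3 to the remainder.
  leading term x_1*x_2: subtract (3)·g_3 from -x_1*x_2 + x_2**2 - 3*x_1 + x_2 + 3 → 3*x_2**2 - 2*x_1
  leading term x_2**2: no divisor's leading term divides it; move 3*x_2**2 to the remainder.
  leading term x_1: no divisor's leading term divides it; move -2*x_1 to the remainder.
  remainder -2*x_2**3 + 3*x_2**2 - 2*x_1 ≠ 0; add g_4 = -2*x_2**3 + 3*x_2**2 - 2*x_1 to the basis.

S(f_1,g_4): lcm = x_1*x_2**3. S = -2*x_1*x_2**2 - x_1**2 - 3*x_1*x_2 - 2*x_2**2 + 3*x_2.
  leading term x_1*x_2**2: subtract (3)·f_1 from -2*x_1*x_2**2 - x_1**2 - 3*x_1*x_2 - 2*x_2**2 + 3*x_2 → -x_1**2 - 3*x_1*x_2 - 2*x_2**2 + x_1 - x_2 - 1
  leading term x_1**2: no divisor's leading term divides it; move -x_1**2 to the remainder.
  leading term x_1*x_2: subtract (2)·g_3 from -3*x_1*x_2 - 2*x_2**2 + x_1 - x_2 - 1 → -3*x_2**2 - 3*x_1 + 3*x_2 - 3
  leading term x_2**2: no divisor's leading term divides it; move -3*x_2**2 to the remainder.
  leading term x_1: no divisor's leading term divides it; move -3*x_1 to the remainder.
  leading term x_2: no divisor's leading term divides it; move 3*x_2 to the remainder.
  leading term 1: no divisor's leading term divides it; move -3 to the remainder.
  remainder -x_1**2 - 3*x_2**2 - 3*x_1 + 3*x_2 - 3 ≠ 0; add g_5 = -x_1**2 - 3*x_2**2 - 3*x_1 + 3*x_2 - 3 to the basis.

The other S-polynomials (S(f_2,g_3), S(f_2,g_4), S(g_3,g_4), S(f_1,g_5), S(f_2,g_5), S(g_3,g_5), S(g_4,g_5)) all reduce to 0 modulo the current basis, so we have a Gröbner basis.
Inter-reduce: drop elements whose leading term is divisible by another's, tail-reduce, and make monic.
Reduced Gröbner basis: {x_2**3 + 2*x_2**2 + x_1, x_1**2 + 3*x_2**2 + 3*x_1 - 3*x_2 + 3, x_1*x_2 + 2*x_2**2 + x_1 - x_2 - 3}.

Buchberger on the second generating set:
h_1 = -2*x_1*x_2**2 - 2*x_1*x_2 + 3*x_2**2 - 3*x_1 - x_2, LT = x_1*x_2**2.
h_2 = -x_1*x_2**2 + 2*x_2 - 3, LT = x_1*x_2**2.

S(h_1,h_2): lcm = x_1*x_2**2. S = x_1*x_2 + 2*x_2**2 - 2*x_1 - x_2 - 3.
  leading term x_1*x_2: no divisor's leading term divides it; move x_1*x_2 to the remainder.
  leading term x_2**2: no divisor's leading term divides it; move 2*x_2**2 to the remainder.
  leading term x_1: no divisor's leading term divides it; move -2*x_1 to the remainder.
  leading term x_2: no divisor's leading term divides it; move -x_2 to the remainder.
  leading term 1: no divisor's leading term divides it; move -3 to the remainder.
  remainder x_1*x_2 + 2*x_2**2 - 2*x_1 - x_2 - 3 ≠ 0; add k_3 = x_1*x_2 + 2*x_2**2 - 2*x_1 - x_2 - 3 to the basis.

S(h_1,k_3): lcm = x_1*x_2**2. S = -2*x_2**3 + 3*x_1*x_2 + 3*x_2**2 - 2*x_1.
  leading term x_2**3: no divisor's leading term divides it; move -2*x_2**3 to the remainder.
  leading term x_1*x_2: subtract (3)·k_3 from 3*x_1*x_2 + 3*x_2**2 - 2*x_1 → -3*x_2**2 - 3*x_1 + 3*x_2 + 2
  leading term x_2**2: no divisor's leading term divides it; move -3*x_2**2 to the remainder.
  leading term x_1: no divisor's leading term divides it; move -3*x_1 to the remainder.
  leading term x_2: no divisor's leading term divides it; move 3*x_2 to the remainder.
  leading term 1: no divisor's leading term divides it; move 2 to the remainder.
  remainder -2*x_2**3 - 3*x_2**2 - 3*x_1 + 3*x_2 + 2 ≠ 0; add k_4 = -2*x_2**3 - 3*x_2**2 - 3*x_1 + 3*x_2 + 2 to the basis.

S(h_1,k_4): lcm = x_1*x_2**3. S = 3*x_1*x_2**2 + 2*x_2**3 + 2*x_1**2 + 3*x_1*x_2 - 3*x_2**2 + x_1.
  leading term x_1*x_2**2: subtract (2)·h_1 from 3*x_1*x_2**2 + 2*x_2**3 + 2*x_1**2 + 3*x_1*x_2 - 3*x_2**2 + x_1 → 2*x_2**3 + 2*x_1**2 - 2*x_2**2 + 2*x_2
  leading term x_2**3: subtract (-1)·k_4 from 2*x_2**3 + 2*x_1**2 - 2*x_2**2 + 2*x_2 → 2*x_1**2 + 2*x_2**2 - 3*x_1 - 2*x_2 + 2
  leading term x_1**2: no divisor's leading term divides it; move 2*x_1**2 to the remainder.
  leading term x_2**2: no divisor's leading term divides it; move 2*x_2**2 to the remainder.
  leading term x_1: no divisor's leading term divides it; move -3*x_1 to the remainder.
  leading term x_2: no divisor's leading term divides it; move -2*x_2 to the remainder.
  leading term 1: no divisor's leading term divides it; move 2 to the remainder.
  remainder 2*x_1**2 + 2*x_2**2 - 3*x_1 - 2*x_2 + 2 ≠ 0; add k_5 = 2*x_1**2 + 2*x_2**2 - 3*x_1 - 2*x_2 + 2 to the basis.

The other S-polynomials (S(h_2,k_3), S(h_2,k_4), S(k_3,k_4), S(h_1,k_5), S(h_2,k_5), S(k_3,k_5), S(k_4,k_5)) all reduce to 0 modulo the current basis, so we have a Gröbner basis.
Inter-reduce: drop elements whose leading term is divisible by another's, tail-reduce, and make monic.
Reduced Gröbner basis: {x_2**3 - 2*x_2**2 - 2*x_1 + 2*x_2 - 1, x_1**2 + x_2**2 + 2*x_1 - x_2 + 1, x_1*x_2 + 2*x_2**2 - 2*x_1 - x_2 - 3}.

The bases are distinct; the ideals are different.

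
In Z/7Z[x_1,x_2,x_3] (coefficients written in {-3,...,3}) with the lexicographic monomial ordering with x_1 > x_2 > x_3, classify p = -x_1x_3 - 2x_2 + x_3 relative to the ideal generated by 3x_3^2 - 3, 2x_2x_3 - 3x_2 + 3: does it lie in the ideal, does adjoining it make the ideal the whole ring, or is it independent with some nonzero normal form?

-x_1x_3 - 2x_2 + x_3 is independent of I; its normal form modulo I is -x_1x_3 + 2.

First compute the reduced Gröbner basis of I by Buchberger's algorithm.
f_1 = 3x_3^2 - 3, LT = x_3^2.
f_2 = 2x_2x_3 - 3x_2 + 3, LT = x_2x_3.

S(f_1,f_2): lcm = x_2x_3^2. S = -2x_2x_3 - x_2 + 2x_3.
  leading term x_2x_3: subtract (-1)·f_2 from -2x_2x_3 - x_2 + 2x_3 → 3x_2 + 2x_3 + 3
  leading term x_2: no divisor's leading term divides it; move 3x_2 to the remainder.
  leading term x_3: no divisor's leading term divides it; move 2x_3 to the remainder.
  leading term 1: no divisor's leading term divides it; move 3 to the remainder.
  remainder 3x_2 + 2x_3 + 3 ≠ 0; add h_3 = 3x_2 + 2x_3 + 3 to the basis.

S(f_1,h_3): leading monomials are coprime, so the S-polynomial reduces to 0 (Buchberger's first criterion).
S(f_2,h_3): lcm = x_2x_3. S = 2x_2 - 3x_3^2 - x_3 - 2.
  leading term x_2: subtract (3)·h_3 from 2x_2 - 3x_3^2 - x_3 - 2 → -3x_3^2 + 3
  leading term x_3^2: subtract (-1)·f_1 from -3x_3^2 + 3 → 0
  remainder 0.

Every S-polynomial of the final basis reduces to 0, so we have a Gröbner basis.
Inter-reduce: drop elements whose leading term is divisible by another's, tail-reduce, and make monic.
Reduced Gröbner basis: {x_2 + 3x_3 + 1, x_3^2 - 1}.
Label its elements g_1 = x_2 + 3x_3 + 1, g_2 = x_3^2 - 1.

Reduce p = -x_1x_3 - 2x_2 + x_3 modulo G:
  leading term x_1x_3: no divisor's leading term divides it; move -x_1x_3 to the remainder.
  leading term x_2: subtract (-2)·g_1 from -2x_2 + x_3 → 2
  leading term 1: no divisor's leading term divides it; move 2 to the remainder.
  normal form = -x_1x_3 + 2.
The normal form is nonzero, so p ∉ I. Since p minus its normal form lies in I, I + (p) = I + (r) where r = -x_1x_3 + 2; decide whether this ideal is the whole ring.
Run Buchberger on G together with r (pairs among the g_i already reduce to 0 since G is a Gröbner basis):
g_1 = x_2 + 3x_3 + 1, LT = x_2.
g_2 = x_3^2 - 1, LT = x_3^2.
r = -x_1x_3 + 2, LT = x_1x_3.

S(g_1,g_2): leading monomials are coprime, so the S-polynomial reduces to 0 (Buchberger's first criterion).
S(g_1,r): leading monomials are coprime, so the S-polynomial reduces to 0 (Buchberger's first criterion).
S(g_2,r): lcm = x_1x_3^2. S = -x_1 + 2x_3.
  leading term x_1: no divisor's leading term divides it; move -x_1 to the remainder.
  leading term x_3: no divisor's leading term divides it; move 2x_3 to the remainder.
  remainder -x_1 + 2x_3 ≠ 0; add m_4 = -x_1 + 2x_3 to the basis.

S(g_1,m_4): leading monomials are coprime, so the S-polynomial reduces to 0 (Buchberger's first criterion).
S(g_2,m_4): leading monomials are coprime, so the S-polynomial reduces to 0 (Buchberger's first criterion).
S(r,m_4): lcm = x_1x_3. S = 2x_3^2 - 2.
  leading term x_3^2: subtract (2)·g_2 from 2x_3^2 - 2 → 0
  remainder 0.

Every S-polynomial of the final basis reduces to 0, so we have a Gröbner basis.
Inter-reduce: drop elements whose leading term is divisible by another's, tail-reduce, and make monic.
Reduced Gröbner basis: {x_1 - 2x_3, x_2 + 3x_3 + 1, x_3^2 - 1}.
The reduced Gröbner basis of I + (p) is {x_1 - 2x_3, x_2 + 3x_3 + 1, x_3^2 - 1} ≠ {1}, a proper ideal, so the enlarged system stays consistent: p is independent of I, with normal form -x_1x_3 + 2.

The remainder on division by a Gröbner basis is unique — it is the normal form.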